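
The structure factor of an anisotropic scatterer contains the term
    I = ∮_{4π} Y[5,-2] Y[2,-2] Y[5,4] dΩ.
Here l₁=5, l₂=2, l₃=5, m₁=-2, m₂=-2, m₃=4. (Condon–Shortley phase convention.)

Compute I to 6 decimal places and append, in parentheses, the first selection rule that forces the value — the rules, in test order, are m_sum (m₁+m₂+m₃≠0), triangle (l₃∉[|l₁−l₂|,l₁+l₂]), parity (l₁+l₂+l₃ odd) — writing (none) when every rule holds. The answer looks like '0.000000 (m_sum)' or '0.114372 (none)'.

Rules hold: Σm=0, L=12 even, 3≤5≤7.
N = 11·5·11 = 605
Δ = 2!·8!·2!/13! = 1/38610
Racah Σ t=0..2: t=0:+1/2880 t=1:−1/576 t=2:+1/2880 = -1/960
⇒ 3j(5 2 5; 0 0 0)² = 10/429, sgn +1
Racah Σ t=0..0: t=0:+1/20160 = 1/20160
⇒ 3j(5 2 5; -2 -2 4)² = 12/715, sgn -1
4πI² = N·(3j₀)²·(3jₘ)² = 40/169
I = -1·√(0.236686/4π) = -0.13724032
No selection rule forces the value: the integral is nonzero (none).

-0.137240 (none)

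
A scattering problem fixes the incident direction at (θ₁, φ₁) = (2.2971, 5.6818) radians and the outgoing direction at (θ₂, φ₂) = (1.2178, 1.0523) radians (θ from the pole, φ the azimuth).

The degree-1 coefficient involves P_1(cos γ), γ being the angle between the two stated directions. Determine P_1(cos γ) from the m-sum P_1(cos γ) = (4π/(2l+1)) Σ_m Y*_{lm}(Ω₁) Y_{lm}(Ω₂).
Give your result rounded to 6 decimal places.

-0.287673

Summing Y*_{l m}(θ₁,φ₁)·Y_{l m}(θ₂,φ₂) over m ∈ [−1, 1]; prefactor 4π/(2·1+1) = 4.188790:
  term(m=-1) = -0.006933-0.083452i   from Y*(Ω₁)=+0.212985-0.146144i, Y(Ω₂)=+0.160661-0.281581i
  term(m=+0) = -0.054811-0.000000i   from Y*(Ω₁)=-0.324486-0.000000i, Y(Ω₂)=+0.168915+0.000000i
  term(m=+1) = -0.006933+0.083452i   from Y*(Ω₁)=-0.212985-0.146144i, Y(Ω₂)=-0.160661-0.281581i
Σ over m = -0.068677+0.000000i; ×(4π/3) → -0.287673+0.000000i. Real part: -0.287673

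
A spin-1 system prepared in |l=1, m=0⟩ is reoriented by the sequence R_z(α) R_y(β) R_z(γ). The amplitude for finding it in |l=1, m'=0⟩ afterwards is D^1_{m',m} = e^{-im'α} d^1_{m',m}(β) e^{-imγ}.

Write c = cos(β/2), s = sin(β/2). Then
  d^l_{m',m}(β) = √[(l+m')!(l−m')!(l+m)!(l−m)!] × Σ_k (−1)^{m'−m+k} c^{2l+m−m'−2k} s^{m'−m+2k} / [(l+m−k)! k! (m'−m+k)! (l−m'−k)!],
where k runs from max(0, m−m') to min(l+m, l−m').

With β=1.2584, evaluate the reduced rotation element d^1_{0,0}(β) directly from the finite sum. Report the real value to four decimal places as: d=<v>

d^1_{0,0}(β=1.2584) via the finite sum:
Half-angle: c=0.808499, s=0.588498. N=√(1·1·1·1)=1.000000
The bounds max(0,m−m')=0 and min(l+m,l−m')=1 give 2 terms
  k=0: (−1)^0·1.0000/(1)·0.8085^2·0.5885^0 = +0.653670
  k=1: (−1)^1·1.0000/(1)·0.8085^0·0.5885^2 = -0.346330
d^1_{0,0}(1.2584) = +0.653670 -0.346330 = +0.307340

d=0.3073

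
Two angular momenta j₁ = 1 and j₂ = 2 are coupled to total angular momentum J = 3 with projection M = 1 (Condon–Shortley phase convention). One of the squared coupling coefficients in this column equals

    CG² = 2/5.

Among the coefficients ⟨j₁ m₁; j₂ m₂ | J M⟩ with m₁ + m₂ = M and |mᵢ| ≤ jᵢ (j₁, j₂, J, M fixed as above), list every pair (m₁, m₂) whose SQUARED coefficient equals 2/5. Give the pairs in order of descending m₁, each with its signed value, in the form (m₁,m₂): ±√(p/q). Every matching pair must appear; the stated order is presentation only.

(1,0): +√(2/5)

Admissible pairs with m₁+m₂ = M = 1: (-1,2), (0,1), (1,0)
  (m₁,m₂)=(1,0): CG² = 2/5, CG = +√(2/5)   ← matches the target
  (m₁,m₂)=(0,1): CG² = 8/15, CG = +√(8/15)
  (m₁,m₂)=(-1,2): CG² = 1/15, CG = +√(1/15)
Pairs with CG² = 2/5: (1,0): +√(2/5)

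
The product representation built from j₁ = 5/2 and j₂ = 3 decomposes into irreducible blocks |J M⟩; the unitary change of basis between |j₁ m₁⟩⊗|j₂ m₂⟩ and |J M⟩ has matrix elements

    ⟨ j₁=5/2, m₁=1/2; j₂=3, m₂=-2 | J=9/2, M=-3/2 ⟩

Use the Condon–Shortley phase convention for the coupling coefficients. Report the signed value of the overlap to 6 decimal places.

+√(169/462) = +0.604815

√[10·1!4!5!/11! · 3!2!1!5!3!6!] = √(345600/77)
  +(−1)^0/∏(0,1,2,1,2,4)! = 1/96  (running 1/96)
  +(−1)^1/∏(1,0,1,0,3,5)! = -1/720  (running 13/1440)
⟨..|..⟩ = √(345600/77)·(13/1440) = +0.604815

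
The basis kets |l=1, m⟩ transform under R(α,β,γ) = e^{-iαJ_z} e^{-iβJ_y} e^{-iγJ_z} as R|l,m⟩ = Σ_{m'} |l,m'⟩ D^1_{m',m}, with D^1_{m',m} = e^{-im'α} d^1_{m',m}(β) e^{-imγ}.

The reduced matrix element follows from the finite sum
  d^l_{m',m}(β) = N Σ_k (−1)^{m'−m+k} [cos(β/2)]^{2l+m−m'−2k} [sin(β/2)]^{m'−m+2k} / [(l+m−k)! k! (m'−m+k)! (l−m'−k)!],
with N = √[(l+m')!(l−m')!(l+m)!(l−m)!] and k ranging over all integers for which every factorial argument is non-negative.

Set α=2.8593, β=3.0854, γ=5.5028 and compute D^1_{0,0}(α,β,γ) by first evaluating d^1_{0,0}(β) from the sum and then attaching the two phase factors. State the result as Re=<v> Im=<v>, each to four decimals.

Split into d^1_{0,0}(β=3.0854) × two z-phases.
With c≡cos(β/2)=0.028093 and s≡sin(β/2)=0.999605, N=[1·1·1·1]^{1/2}=1.000000
k∈{0,1} keeps every argument non-negative
  k=0: (−1)^0·1.0000/(1)·0.0281^2·0.9996^0 = +0.000789
  k=1: (−1)^1·1.0000/(1)·0.0281^0·0.9996^2 = -0.999211
d^1_{0,0}(3.0854) = +0.000789 -0.999211 = -0.998422
Phases: e^{-i·(0)·2.8593}=+1.000000+0.000000i, e^{-i·(0)·5.5028}=+1.000000+0.000000i ⇒ D=-0.998422+0.000000i

Re=-0.9984 Im=0.0000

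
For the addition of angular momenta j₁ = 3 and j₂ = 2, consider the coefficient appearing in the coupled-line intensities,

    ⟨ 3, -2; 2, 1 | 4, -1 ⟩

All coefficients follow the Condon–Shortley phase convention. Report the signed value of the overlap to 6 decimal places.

−√(7/20) = -0.591608

j₁+j₂−J=1  J+j₁−j₂=5  J−j₁+j₂=3  j₁+j₂+J+1=10
(j₁±m₁, j₂±m₂, J±M) = (1,5,3,1,3,5)
P² = 6480/7
sum k=0..1:
  [0] +1/720 = 1/720
  [1] −1/48 = -1/48
S = -7/360
C² = P²·S² = 7/20 ; C = -0.591608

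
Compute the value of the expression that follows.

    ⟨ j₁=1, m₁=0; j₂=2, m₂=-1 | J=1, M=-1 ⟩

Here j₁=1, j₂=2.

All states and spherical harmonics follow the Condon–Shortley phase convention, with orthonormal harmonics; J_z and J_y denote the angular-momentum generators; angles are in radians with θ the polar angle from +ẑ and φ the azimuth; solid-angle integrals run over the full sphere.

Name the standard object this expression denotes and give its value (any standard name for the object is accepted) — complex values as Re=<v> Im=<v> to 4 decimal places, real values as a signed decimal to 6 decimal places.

This is a Clebsch–Gordan (vector-coupling) coefficient.
triangle: 2!·0!·2!/5! = 4/120
(j±m)!: 1!·1!·1!·3!·0!·2! = 12
prefactor² = (2J+1)·Δ·N² = 6/5
  k=1: −1/(1!·1!·0!·0!·0!·2!) = -1/2
Σ = -1/2  ⇒  CG² = 6/5·(-1/2)² = 3/10
CG = −√(3/10) = -0.547723

Clebsch–Gordan coefficient, −√(3/10) ≈ -0.547723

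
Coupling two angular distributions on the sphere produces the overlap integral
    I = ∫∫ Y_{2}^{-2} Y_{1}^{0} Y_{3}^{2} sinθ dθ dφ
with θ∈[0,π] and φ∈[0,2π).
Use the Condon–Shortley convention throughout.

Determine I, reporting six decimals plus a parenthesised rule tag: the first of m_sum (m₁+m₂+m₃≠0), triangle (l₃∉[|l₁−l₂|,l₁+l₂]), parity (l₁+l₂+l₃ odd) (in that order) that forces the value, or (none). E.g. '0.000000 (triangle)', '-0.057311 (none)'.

0.184674 (none)

Checks pass: Σm=0; 6 even; l₃=3∈[1,3].
(2·2+1)(2·1+1)(2·3+1) = 105
Δ: 0! 4! 2! / 7! → 1/105
sum: t=0:+1/4 = 1/4
3j²(2 1 3; 0 0 0) = Δ·Π!·Σ² = 3/35  (sign -1)
sum: t=0:+1/24 = 1/24
3j²(2 1 3; -2 0 2) = Δ·Π!·Σ² = 1/21  (sign -1)
combine: 4πI² = 105·3/35·1/21 = 3/7
take √, sign +1: I = 0.18467439
No selection rule forces the value: the integral is nonzero (none).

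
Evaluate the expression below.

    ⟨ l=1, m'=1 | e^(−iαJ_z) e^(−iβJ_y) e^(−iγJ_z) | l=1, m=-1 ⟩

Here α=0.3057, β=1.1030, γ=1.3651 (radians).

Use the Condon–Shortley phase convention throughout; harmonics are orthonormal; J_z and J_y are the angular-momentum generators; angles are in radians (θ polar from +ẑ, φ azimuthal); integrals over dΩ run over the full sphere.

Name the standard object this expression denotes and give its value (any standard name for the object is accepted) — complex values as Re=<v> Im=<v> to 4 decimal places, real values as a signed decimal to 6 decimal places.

This is a Wigner D-matrix element — the rotation-matrix element ⟨l m'| R(α,β,γ) |l m⟩ in the angular-momentum basis.
First d^1_{1,-1}(β=1.1030), then the phase factors e^{-i(1)α} and e^{-i(-1)γ}:
c=cos(1.103000/2)=0.851740, s=sin(1.103000/2)=0.523965; N=√[2·1·1·2]=2.000000
The bounds max(0,m−m')=0 and min(l+m,l−m')=0 give 1 term
  k=0: (−1)^2·2.0000/(2)·0.8517^0·0.5240^2 = +0.274540
d^1_{1,-1}(1.1030) = +0.274540
Phases: e^{-i·(1)·0.3057}=+0.953637-0.300961i, e^{-i·(-1)·1.3651}=+0.204249+0.978919i ⇒ D=+0.134359+0.239416i

Wigner D-matrix element, Re=0.1344 Im=0.2394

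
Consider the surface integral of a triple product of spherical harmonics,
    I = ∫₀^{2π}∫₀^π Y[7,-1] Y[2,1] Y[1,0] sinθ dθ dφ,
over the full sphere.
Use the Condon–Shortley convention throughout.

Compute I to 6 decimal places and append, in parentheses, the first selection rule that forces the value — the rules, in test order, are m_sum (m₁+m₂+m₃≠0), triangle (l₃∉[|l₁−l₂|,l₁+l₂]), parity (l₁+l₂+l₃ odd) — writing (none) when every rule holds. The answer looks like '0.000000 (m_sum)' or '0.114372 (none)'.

0.000000 (triangle)

triangle: need 5≤l₃≤9, have 1; I=0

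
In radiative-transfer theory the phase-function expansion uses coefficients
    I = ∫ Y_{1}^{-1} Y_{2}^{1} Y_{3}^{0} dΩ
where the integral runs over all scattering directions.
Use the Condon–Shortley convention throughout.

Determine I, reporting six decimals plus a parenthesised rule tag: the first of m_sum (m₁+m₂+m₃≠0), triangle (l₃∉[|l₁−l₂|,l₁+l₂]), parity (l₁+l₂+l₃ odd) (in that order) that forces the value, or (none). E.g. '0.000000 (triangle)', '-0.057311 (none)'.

0.143048 (none)

m-sum 0 ✓  L=6 even ✓  1≤3≤3 ✓
Π(2lᵢ+1) = 3×5×7 = 105
triangle coeff Δ(1,2,3) = 1/105
Σ_t [0,0]: t=0:+1/4 = 1/4
(3j)²=3/35 [(1 2 3; 0 0 0)], sign=-1
Σ_t [0,0]: t=0:+1/12 = 1/12
(3j)²=1/35 [(1 2 3; -1 1 0)], sign=-1
⇒ 4πI² = 9/35
I = (+1)√(9/35/(4π)) = 0.14304817
No selection rule forces the value: the integral is nonzero (none).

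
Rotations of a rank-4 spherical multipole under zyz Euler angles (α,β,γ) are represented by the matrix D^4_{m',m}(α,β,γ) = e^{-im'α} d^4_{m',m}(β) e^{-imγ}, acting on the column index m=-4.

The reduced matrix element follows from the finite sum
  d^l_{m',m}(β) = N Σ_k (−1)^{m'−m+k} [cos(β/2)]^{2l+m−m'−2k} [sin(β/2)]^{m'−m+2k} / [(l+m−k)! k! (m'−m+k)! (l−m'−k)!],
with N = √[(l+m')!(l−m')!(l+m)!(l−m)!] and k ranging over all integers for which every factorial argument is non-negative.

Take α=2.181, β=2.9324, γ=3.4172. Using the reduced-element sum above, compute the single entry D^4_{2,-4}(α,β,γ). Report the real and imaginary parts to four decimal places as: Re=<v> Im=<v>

D^4_{2,-4}(2.1810,2.9324,3.4172) = e^{-i·2·2.1810}·d^4_{2,-4}(2.9324)·e^{-i·-4·3.4172}. Compute d first:
c=cos(2.932400/2)=0.104406, s=sin(2.932400/2)=0.994535; N=√[720·2·1·40320]=7619.763776
k∈{0} keeps every argument non-negative
  k=0: (−1)^6·7619.7638/(1440)·0.1044^2·0.9945^6 = +0.055815
d^4_{2,-4}(2.9324) = +0.055815
Attach z-rotation phases: D = e^{-i(2)(2.1810)}·(+0.055815)·e^{-i(-4)(3.4172)} = -0.055427+0.006570i

Re=-0.0554 Im=0.0066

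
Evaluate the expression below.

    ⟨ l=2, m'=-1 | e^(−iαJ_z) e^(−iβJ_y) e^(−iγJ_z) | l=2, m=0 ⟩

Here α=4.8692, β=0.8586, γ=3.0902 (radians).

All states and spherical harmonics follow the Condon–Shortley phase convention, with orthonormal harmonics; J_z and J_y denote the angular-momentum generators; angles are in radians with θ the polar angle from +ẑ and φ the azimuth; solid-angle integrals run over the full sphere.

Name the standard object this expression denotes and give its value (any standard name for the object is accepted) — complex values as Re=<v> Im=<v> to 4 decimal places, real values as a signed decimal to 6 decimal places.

Wigner D-matrix element, Re=0.0946 Im=-0.5984

This is a Wigner D-matrix element — the rotation-matrix element ⟨l m'| R(α,β,γ) |l m⟩ in the angular-momentum basis.
First d^2_{-1,0}(β=0.8586), then the phase factors e^{-i(-1)α} and e^{-i(0)γ}:
Half-angle: c=0.909257, s=0.416234. N=√(1·6·2·2)=4.898979
The bounds max(0,m−m')=1 and min(l+m,l−m')=2 give 2 terms
  k=1: (−1)^0·4.8990/(2)·0.9093^3·0.4162^1 = +0.766433
  k=2: (−1)^1·4.8990/(2)·0.9093^1·0.4162^3 = -0.160611
d^2_{-1,0}(0.8586) = +0.766433 -0.160611 = +0.605821
Phases: e^{-i·(-1)·4.8692}=+0.156169-0.987730i, e^{-i·(0)·3.0902}=+1.000000+0.000000i ⇒ D=+0.094611-0.598388i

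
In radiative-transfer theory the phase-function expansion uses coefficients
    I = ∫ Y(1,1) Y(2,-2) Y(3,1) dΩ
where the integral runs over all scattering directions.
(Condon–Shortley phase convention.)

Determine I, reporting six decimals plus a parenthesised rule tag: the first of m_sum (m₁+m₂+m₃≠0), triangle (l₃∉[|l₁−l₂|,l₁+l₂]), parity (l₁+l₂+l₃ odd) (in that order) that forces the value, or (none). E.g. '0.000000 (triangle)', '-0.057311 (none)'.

-0.082589 (none)

Rules hold: Σm=0, L=6 even, 1≤3≤3.
N = 3·5·7 = 105
Δ = 0!·2!·4!/7! = 1/105
Racah Σ t=0..0: t=0:+1/4 = 1/4
⇒ 3j(1 2 3; 0 0 0)² = 3/35, sgn -1
Racah Σ t=0..0: t=0:+1/48 = 1/48
⇒ 3j(1 2 3; 1 -2 1)² = 1/105, sgn +1
4πI² = N·(3j₀)²·(3jₘ)² = 3/35
I = -1·√(0.0857143/4π) = -0.08258890
No selection rule forces the value: the integral is nonzero (none).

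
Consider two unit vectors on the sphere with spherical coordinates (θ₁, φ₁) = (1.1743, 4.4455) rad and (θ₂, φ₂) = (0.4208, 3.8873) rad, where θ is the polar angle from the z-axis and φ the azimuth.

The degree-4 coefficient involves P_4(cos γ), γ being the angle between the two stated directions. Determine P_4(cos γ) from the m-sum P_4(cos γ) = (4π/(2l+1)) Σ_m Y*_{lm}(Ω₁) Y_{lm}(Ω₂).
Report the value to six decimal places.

-0.426226

Expand P_4 via completeness: Σ_{m} conj(Y_{4,m}) at Ω₁ times Y_{4,m} at Ω₂ —
  m=-4: Y*=+0.154507-0.280657i  Y=-0.012167-0.001948i  product -0.002427+0.003114i
  m=-3: Y*=+0.272328+0.264136i  Y=+0.048134+0.061217i  product -0.003061+0.029385i
  m=-2: Y*=-0.010780+0.006371i  Y=+0.021388-0.268871i  product +0.001482+0.003035i
  m=-1: Y*=+0.086937+0.317970i  Y=-0.366963+0.338931i  product -0.139672-0.087218i
  m=+0: Y*=-0.073599-0.000000i  Y=+0.243301+0.000000i  product -0.017907-0.000000i
  m=+1: Y*=-0.086937+0.317970i  Y=+0.366963+0.338931i  product -0.139672+0.087218i
  m=+2: Y*=-0.010780-0.006371i  Y=+0.021388+0.268871i  product +0.001482-0.003035i
  m=+3: Y*=-0.272328+0.264136i  Y=-0.048134+0.061217i  product -0.003061-0.029385i
  m=+4: Y*=+0.154507+0.280657i  Y=-0.012167+0.001948i  product -0.002427-0.003114i
Accumulated sum -0.305262-0.000000i; after 4π/(2l+1) scaling, -0.426226-0.000000i ⇒ P_4 = -0.426226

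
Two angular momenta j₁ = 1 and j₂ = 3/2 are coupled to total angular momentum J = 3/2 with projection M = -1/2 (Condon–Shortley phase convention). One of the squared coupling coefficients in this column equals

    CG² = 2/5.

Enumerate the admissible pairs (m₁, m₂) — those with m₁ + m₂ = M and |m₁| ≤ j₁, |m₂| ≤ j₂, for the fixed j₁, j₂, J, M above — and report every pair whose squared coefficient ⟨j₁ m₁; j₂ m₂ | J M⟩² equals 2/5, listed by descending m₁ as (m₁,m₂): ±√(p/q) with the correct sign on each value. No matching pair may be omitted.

Admissible pairs with m₁+m₂ = M = -1/2: (-1,1/2), (0,-1/2), (1,-3/2)
  (m₁,m₂)=(1,-3/2): CG² = 2/5, CG = +√(2/5)   ← matches the target
  (m₁,m₂)=(0,-1/2): CG² = 1/15, CG = +√(1/15)
  (m₁,m₂)=(-1,1/2): CG² = 8/15, CG = −√(8/15)
Pairs with CG² = 2/5: (1,-3/2): +√(2/5)

(1,-3/2): +√(2/5)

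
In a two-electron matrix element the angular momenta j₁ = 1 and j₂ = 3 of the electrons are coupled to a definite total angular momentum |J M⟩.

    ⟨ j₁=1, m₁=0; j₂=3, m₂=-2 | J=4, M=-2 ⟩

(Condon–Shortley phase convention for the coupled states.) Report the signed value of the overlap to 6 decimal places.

+√(3/7) = +0.654654

√[9·0!2!6!/9! · 1!1!1!5!2!6!] = √(43200/7)
  +(−1)^0/∏(0,0,1,1,1,5)! = 1/120  (running 1/120)
⟨..|..⟩ = √(43200/7)·(1/120) = +0.654654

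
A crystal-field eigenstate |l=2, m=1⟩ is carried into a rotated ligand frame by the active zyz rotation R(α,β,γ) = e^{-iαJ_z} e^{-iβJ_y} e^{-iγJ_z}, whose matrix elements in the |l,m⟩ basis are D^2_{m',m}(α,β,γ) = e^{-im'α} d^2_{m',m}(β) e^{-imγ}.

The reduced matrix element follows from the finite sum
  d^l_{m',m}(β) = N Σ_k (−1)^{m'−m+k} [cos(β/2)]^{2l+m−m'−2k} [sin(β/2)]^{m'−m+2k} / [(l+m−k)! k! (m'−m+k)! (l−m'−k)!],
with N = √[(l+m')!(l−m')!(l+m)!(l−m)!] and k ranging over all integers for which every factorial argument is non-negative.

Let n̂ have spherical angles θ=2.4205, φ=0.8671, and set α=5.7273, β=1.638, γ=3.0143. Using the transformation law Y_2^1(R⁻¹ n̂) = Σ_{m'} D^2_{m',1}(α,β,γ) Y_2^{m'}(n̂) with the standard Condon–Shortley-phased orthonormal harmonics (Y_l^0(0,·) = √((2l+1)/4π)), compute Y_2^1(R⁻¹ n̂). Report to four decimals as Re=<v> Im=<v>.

Re=0.0745 Im=0.0845

Need the full column D^2_{m',1} for m'=−2..2 at α=5.7273, β=1.6380, γ=3.0143.
cos(β/2)=0.682952, sin(β/2)=0.730463
d^2_{-2,1}: single k=3 term ⇒ +0.532372;  D = -0.294560+0.443457i
d^2_{-1,1}: k∈[2..3] ⇒ +0.746618 -0.284704 = +0.461914;  D = -0.420135+0.191967i
d^2_{0,1}: k∈[1..2] ⇒ +0.569960 -0.652020 = -0.082060;  D = +0.081396+0.010417i
d^2_{1,1}: k∈[0..1] ⇒ +0.217551 -0.746618 = -0.529067;  D = +0.410329+0.333979i
d^2_{2,1}: single k=0 term ⇒ -0.465371;  D = +0.151563+0.439998i
Y_2^{m'}(θ=2.4205,φ=0.8671) and Σ D·Y over m':
  (-0.2946+0.4435i)·(-0.0274-0.1661i)  (-0.4201+0.1920i)·(-0.2479+0.2921i)  (+0.0814+0.0104i)·(+0.2184+0.0000i)  (+0.4103+0.3340i)·(+0.2479+0.2921i)  (+0.1516+0.4400i)·(-0.0274+0.1661i)
Y_2^1(R⁻¹ n̂) = +0.074492+0.084526i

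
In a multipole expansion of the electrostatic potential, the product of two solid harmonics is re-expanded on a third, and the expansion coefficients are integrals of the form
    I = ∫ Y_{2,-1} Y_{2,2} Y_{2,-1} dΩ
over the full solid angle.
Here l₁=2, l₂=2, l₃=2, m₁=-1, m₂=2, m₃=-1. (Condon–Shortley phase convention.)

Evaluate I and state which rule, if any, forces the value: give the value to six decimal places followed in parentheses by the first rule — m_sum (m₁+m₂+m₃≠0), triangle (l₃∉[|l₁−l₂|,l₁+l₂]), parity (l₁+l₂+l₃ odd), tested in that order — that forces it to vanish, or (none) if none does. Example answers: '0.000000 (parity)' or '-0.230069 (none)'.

0.220728 (none)

m-sum 0 ✓  L=6 even ✓  0≤2≤4 ✓
Π(2lᵢ+1) = 5×5×5 = 125
triangle coeff Δ(2,2,2) = 1/630
Σ_t [0,2]: t=0:+1/8 t=1:−1/1 t=2:+1/8 = -3/4
(3j)²=2/35 [(2 2 2; 0 0 0)], sign=-1
Σ_t [2,2]: t=2:+1/4 = 1/4
(3j)²=3/35 [(2 2 2; -1 2 -1)], sign=-1
⇒ 4πI² = 30/49
I = (+1)√(30/49/(4π)) = 0.22072812
No selection rule forces the value: the integral is nonzero (none).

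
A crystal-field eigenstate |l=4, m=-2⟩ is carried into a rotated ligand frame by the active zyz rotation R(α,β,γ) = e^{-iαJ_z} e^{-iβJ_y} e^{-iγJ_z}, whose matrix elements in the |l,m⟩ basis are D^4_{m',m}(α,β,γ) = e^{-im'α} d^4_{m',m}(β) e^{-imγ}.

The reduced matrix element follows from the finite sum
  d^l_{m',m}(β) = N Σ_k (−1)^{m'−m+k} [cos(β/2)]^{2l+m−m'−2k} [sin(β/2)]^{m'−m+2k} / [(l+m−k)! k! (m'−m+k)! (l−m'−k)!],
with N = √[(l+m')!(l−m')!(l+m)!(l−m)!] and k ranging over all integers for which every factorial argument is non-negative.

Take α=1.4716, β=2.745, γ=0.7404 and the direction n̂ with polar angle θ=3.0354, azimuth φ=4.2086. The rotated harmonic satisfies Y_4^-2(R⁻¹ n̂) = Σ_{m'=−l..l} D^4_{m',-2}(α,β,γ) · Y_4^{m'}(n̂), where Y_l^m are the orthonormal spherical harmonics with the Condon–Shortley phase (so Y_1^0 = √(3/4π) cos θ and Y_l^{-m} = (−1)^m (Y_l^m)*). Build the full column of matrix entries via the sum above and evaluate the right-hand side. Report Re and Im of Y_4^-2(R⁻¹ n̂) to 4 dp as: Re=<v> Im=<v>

Re=0.0878 Im=0.3227

Need the full column D^4_{m',-2} for m'=−4..4 at α=1.4716, β=2.7450, γ=0.7404.
cos(β/2)=0.196999, sin(β/2)=0.980404
d^4_{-4,-2}: single k=2 term ⇒ +0.000297;  D = +0.000139+0.000263i
d^4_{-3,-2}: k∈[1..2] ⇒ +0.000042 -0.003139 = -0.003096;  D = -0.002867+0.001170i
d^4_{-2,-2}: k∈[0..2] ⇒ +0.000002 -0.000674 +0.020872 = +0.020200;  D = -0.005745-0.019366i
d^4_{-1,-2}: k∈[0..2] ⇒ -0.000048 +0.005931 -0.097934 = -0.092051;  D = +0.090408-0.017312i
d^4_{0,-2}: k∈[0..2] ⇒ +0.000533 -0.035202 +0.326949 = +0.292280;  D = +0.026269+0.291097i
d^4_{1,-2}: k∈[0..2] ⇒ -0.003954 +0.146901 -0.727671 = -0.584725;  D = -0.584700-0.005379i
d^4_{2,-2}: k∈[0..2] ⇒ +0.020872 -0.413562 +0.853570 = +0.460881;  D = +0.049860-0.458176i
d^4_{3,-2}: k∈[0..1] ⇒ -0.077733 +0.641746 = +0.564013;  D = -0.551904-0.116246i
d^4_{4,-2}: single k=0 term ⇒ +0.182364;  D = -0.055074+0.173849i
Y_4^{m'}(θ=3.0354,φ=4.2086) and Σ D·Y over m':
  (+0.0001+0.0003i)·(-0.0000+0.0001i)  (-0.0029+0.0012i)·(-0.0015+0.0001i)  (-0.0057-0.0194i)·(-0.0119-0.0188i)  (+0.0904-0.0173i)·(+0.0944-0.1712i)  (+0.0263+0.2911i)·(+0.7992+0.0000i)  (-0.5847-0.0054i)·(-0.0944-0.1712i)  (+0.0499-0.4582i)·(-0.0119+0.0188i)  (-0.5519-0.1162i)·(+0.0015+0.0001i)  (-0.0551+0.1738i)·(-0.0000-0.0001i)
Y_4^-2(R⁻¹ n̂) = +0.087772+0.322658i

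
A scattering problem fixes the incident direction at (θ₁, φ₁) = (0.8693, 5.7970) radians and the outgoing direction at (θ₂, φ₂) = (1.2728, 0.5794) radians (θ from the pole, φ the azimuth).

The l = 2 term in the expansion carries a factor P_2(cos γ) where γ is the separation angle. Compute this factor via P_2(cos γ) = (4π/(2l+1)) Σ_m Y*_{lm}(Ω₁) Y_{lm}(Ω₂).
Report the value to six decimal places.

Summing Y*_{l m}(θ₁,φ₁)·Y_{l m}(θ₂,φ₂) over m ∈ [−2, 2]; prefactor 4π/(2·2+1) = 2.513274:
  [-2]  conj(Y_{2,-2})(Ω₁) = 0.12697 - 0.18623j ; Y_{2,-2}(Ω₂) = 0.14135 - 0.32344j ; Δ = -0.04229 - 0.06739j
  [-1]  conj(Y_{2,-1})(Ω₁) = 0.33672 - 0.17795j ; Y_{2,-1}(Ω₂) = 0.18144 - 0.11872j ; Δ = 0.03997 - 0.07226j
  [+0]  conj(Y_{2,0})(Ω₁) = 0.07868 + 0.00000j ; Y_{2,0}(Ω₂) = -0.23383 + 0.00000j ; Δ = -0.01840 + 0.00000j
  [+1]  conj(Y_{2,1})(Ω₁) = -0.33672 - 0.17795j ; Y_{2,1}(Ω₂) = -0.18144 - 0.11872j ; Δ = 0.03997 + 0.07226j
  [+2]  conj(Y_{2,2})(Ω₁) = 0.12697 + 0.18623j ; Y_{2,2}(Ω₂) = 0.14135 + 0.32344j ; Δ = -0.04229 + 0.06739j
Accumulated sum -0.02303 + 0.00000j; after 4π/(2l+1) scaling, -0.05789 + 0.00000j ⇒ P_2 = -0.057893

-0.057893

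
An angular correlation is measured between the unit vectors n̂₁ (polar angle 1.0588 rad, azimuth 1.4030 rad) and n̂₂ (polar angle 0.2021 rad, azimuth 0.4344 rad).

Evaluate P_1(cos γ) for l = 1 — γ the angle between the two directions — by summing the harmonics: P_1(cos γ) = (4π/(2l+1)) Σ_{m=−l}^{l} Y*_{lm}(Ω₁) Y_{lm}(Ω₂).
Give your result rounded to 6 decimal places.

0.579070

Summing Y*_{l m}(θ₁,φ₁)·Y_{l m}(θ₂,φ₂) over m ∈ [−1, 1]; prefactor 4π/(2·1+1) = 4.188790:
  [-1]  conj(Y_{1,-1})(Ω₁) = +0.050302+0.296961i ; Y_{1,-1}(Ω₂) = +0.062909-0.029187i ; Δ = +0.011832+0.017213i
  [+0]  conj(Y_{1,0})(Ω₁) = +0.239375-0.000000i ; Y_{1,0}(Ω₂) = +0.478658+0.000000i ; Δ = +0.114579+0.000000i
  [+1]  conj(Y_{1,1})(Ω₁) = -0.050302+0.296961i ; Y_{1,1}(Ω₂) = -0.062909-0.029187i ; Δ = +0.011832-0.017213i
Accumulated sum +0.138243+0.000000i; after 4π/(2l+1) scaling, +0.579070+0.000000i ⇒ P_1 = 0.579070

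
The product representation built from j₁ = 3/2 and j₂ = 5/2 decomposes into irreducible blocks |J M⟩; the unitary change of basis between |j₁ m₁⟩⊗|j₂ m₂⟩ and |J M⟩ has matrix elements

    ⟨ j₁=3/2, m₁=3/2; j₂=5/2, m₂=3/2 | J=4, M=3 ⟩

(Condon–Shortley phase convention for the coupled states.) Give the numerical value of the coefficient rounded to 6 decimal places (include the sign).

j₁+j₂−J=0  J+j₁−j₂=3  J−j₁+j₂=5  j₁+j₂+J+1=9
(j₁±m₁, j₂±m₂, J±M) = (3,0,4,1,7,1)
P² = 12960
sum k=0..0:
  [0] +1/144 = 1/144
S = 1/144
C² = P²·S² = 5/8 ; C = +0.790569

+0.790569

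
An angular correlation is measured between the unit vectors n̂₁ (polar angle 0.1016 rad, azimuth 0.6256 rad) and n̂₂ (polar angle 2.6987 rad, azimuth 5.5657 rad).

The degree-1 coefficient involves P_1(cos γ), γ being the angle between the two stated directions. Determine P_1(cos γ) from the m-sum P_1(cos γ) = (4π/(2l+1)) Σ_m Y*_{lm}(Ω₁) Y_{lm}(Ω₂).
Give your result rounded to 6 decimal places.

Term-by-term m-sum for l=1 (normalisation 4π/3 = 4.188790):
  [-1]  conj(Y_{1,-1})(Ω₁) = +0.028405+0.020520i ; Y_{1,-1}(Ω₂) = +0.111560+0.097350i ; Δ = +0.001171+0.005054i
  [+0]  conj(Y_{1,0})(Ω₁) = +0.486083-0.000000i ; Y_{1,0}(Ω₂) = -0.441460+0.000000i ; Δ = -0.214586+0.000000i
  [+1]  conj(Y_{1,1})(Ω₁) = -0.028405+0.020520i ; Y_{1,1}(Ω₂) = -0.111560+0.097350i ; Δ = +0.001171-0.005054i
Total Σ_m = -0.212244+0.000000i. Multiply by 4.188790: -0.889044+0.000000i. P_1(cos γ) = -0.889044

-0.889044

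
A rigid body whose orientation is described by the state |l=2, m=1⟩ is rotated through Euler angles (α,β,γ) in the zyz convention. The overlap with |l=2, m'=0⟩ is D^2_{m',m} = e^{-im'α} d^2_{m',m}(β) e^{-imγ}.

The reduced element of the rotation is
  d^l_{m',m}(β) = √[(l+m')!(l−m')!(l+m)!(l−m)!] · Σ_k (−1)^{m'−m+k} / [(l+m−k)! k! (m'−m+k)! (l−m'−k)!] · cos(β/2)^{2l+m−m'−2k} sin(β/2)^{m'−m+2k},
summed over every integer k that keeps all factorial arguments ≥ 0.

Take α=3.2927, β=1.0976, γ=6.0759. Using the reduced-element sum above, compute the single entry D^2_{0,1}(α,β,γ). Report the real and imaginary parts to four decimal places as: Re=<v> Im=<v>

Re=0.4862 Im=0.1022

D^2_{0,1}(3.2927,1.0976,6.0759) = e^{-i·0·3.2927}·d^2_{0,1}(1.0976)·e^{-i·1·6.0759}. Compute d first:
Half-angle: c=0.853151, s=0.521664. N=√(2·2·6·1)=4.898979
k∈{1,2} keeps every argument non-negative
  k=1: (−1)^0·4.8990/(2)·0.8532^3·0.5217^1 = +0.793495
  k=2: (−1)^1·4.8990/(2)·0.8532^1·0.5217^3 = -0.296670
d^2_{0,1}(1.0976) = +0.793495 -0.296670 = +0.496825
D = (+1.000000+0.000000i)·(+0.496825)·(+0.978593+0.205804i) = +0.486190+0.102249i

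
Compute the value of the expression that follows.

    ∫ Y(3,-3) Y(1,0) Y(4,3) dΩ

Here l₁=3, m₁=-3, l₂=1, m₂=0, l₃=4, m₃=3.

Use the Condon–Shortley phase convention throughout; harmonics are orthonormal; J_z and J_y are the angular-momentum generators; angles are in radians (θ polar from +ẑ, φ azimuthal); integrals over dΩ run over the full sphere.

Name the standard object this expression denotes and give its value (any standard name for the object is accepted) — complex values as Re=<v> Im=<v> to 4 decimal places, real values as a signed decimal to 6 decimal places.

This is a Gaunt coefficient — the integral of a triple product of spherical harmonics over the sphere.
Rules hold: Σm=0, L=8 even, 2≤4≤4.
N = 7·3·9 = 189
Δ = 0!·6!·2!/9! = 1/252
Racah Σ t=0..0: t=0:+1/36 = 1/36
⇒ 3j(3 1 4; 0 0 0)² = 4/63, sgn +1
Racah Σ t=0..0: t=0:+1/720 = 1/720
⇒ 3j(3 1 4; -3 0 3)² = 1/36, sgn -1
4πI² = N·(3j₀)²·(3jₘ)² = 1/3
I = -1·√(0.333333/4π) = -0.16286750

Gaunt coefficient, -0.162868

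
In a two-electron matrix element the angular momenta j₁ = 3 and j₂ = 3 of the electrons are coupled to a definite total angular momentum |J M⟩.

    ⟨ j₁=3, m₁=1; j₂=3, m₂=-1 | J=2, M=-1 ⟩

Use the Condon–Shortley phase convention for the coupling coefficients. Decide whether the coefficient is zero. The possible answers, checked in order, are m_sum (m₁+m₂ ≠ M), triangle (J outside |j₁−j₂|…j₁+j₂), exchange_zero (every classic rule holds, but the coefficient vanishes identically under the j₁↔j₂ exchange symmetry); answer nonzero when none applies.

m-sum: m₁+m₂ = 1+(-1) = 0, M = -1  ✗ ⇒ coefficient is 0

m_sum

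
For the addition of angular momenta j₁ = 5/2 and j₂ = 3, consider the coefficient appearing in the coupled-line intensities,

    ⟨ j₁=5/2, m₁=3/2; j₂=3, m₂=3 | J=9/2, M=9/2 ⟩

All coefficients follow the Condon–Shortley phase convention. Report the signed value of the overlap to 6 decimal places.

−√(6/11) ≈ -0.738549

j₁+j₂−J=1  J+j₁−j₂=4  J−j₁+j₂=5  j₁+j₂+J+1=11
(j₁±m₁, j₂±m₂, J±M) = (4,1,6,0,9,0)
P² = 49766400/11
sum k=1..1:
  [1] −1/2880 = -1/2880
S = -1/2880
C² = P²·S² = 6/11 ; C = -0.738549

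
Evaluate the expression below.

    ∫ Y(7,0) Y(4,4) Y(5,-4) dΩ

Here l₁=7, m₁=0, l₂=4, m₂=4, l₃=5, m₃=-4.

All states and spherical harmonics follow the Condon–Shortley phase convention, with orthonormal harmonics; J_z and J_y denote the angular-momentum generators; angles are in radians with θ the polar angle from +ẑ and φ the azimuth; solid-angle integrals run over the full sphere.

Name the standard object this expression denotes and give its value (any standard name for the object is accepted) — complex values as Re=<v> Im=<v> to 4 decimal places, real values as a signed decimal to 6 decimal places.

Gaunt coefficient, -0.041736

This is a Gaunt coefficient — the integral of a triple product of spherical harmonics over the sphere.
m-sum 0 ✓  L=16 even ✓  3≤5≤11 ✓
Π(2lᵢ+1) = 15×9×11 = 1485
triangle coeff Δ(7,4,5) = 1/6126120
Σ_t [2,4]: t=2:+1/69120 t=3:−1/20736 t=4:+1/69120 = -1/51840
(3j)²=280/21879 [(7 4 5; 0 0 0)], sign=+1
Σ_t [6,6]: t=6:+1/7257600 = 1/7257600
(3j)²=14/12155 [(7 4 5; 0 4 -4)], sign=-1
⇒ 4πI² = 11760/537251
I = (-1)√(11760/537251/(4π)) = -0.04173593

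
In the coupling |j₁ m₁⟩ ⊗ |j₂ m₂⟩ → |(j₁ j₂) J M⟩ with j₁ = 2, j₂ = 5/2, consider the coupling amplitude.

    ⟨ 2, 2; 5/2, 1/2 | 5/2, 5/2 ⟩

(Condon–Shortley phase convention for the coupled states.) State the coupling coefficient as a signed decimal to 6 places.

triangle: 2!*2!*3!/8! = 24/40320
(j±m)!: 4!*0!*3!*2!*5!*0! = 34560
prefactor² = (2J+1)*Δ*N² = 864/7
  k=0: +1/(0!*2!*0!*3!*2!*0!) = 1/24
Σ = 1/24  ⇒  CG² = 864/7*(1/24)² = 3/14
CG = +√(3/14) = +0.462910

+0.462910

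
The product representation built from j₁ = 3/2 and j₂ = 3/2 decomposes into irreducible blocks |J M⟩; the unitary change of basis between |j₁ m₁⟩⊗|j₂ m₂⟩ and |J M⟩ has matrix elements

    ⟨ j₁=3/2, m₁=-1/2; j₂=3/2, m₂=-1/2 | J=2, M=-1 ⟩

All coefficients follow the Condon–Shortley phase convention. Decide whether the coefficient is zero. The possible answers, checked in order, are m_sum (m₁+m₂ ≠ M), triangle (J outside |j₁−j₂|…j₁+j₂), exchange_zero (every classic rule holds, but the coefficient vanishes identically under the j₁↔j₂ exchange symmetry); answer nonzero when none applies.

exchange_zero

m-sum: m₁+m₂ = -1/2+(-1/2) = -1, M = -1  ✓
triangle: |j₁−j₂| = 0 ≤ J = 2 ≤ j₁+j₂ = 3  ✓
exchange: j₁=j₂ and m₁=m₂, and (−1)^(j₁+j₂−J) = (−1)^1 = −1 forces ⟨j₁m₁;j₂m₂|JM⟩ = −⟨j₂m₂;j₁m₁|JM⟩ = −⟨j₁m₁;j₂m₂|JM⟩ ⇒ the coefficient vanishes identically
Racah sum check: Σ_k collapses to 0 ⇒ CG = 0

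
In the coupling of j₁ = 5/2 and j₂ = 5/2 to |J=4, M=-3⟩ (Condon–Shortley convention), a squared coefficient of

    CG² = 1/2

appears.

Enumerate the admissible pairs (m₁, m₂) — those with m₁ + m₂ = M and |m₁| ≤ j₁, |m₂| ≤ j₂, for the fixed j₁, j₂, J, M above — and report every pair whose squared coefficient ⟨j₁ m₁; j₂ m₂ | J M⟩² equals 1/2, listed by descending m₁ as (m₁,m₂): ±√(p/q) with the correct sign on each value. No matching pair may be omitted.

Admissible pairs with m₁+m₂ = M = -3: (-5/2,-1/2), (-3/2,-3/2), (-1/2,-5/2)
  (m₁,m₂)=(-1/2,-5/2): CG² = 1/2, CG = +√(1/2)   ← matches the target
  (m₁,m₂)=(-3/2,-3/2): CG² = 0/1, CG = 0
  (m₁,m₂)=(-5/2,-1/2): CG² = 1/2, CG = −√(1/2)   ← matches the target
Pairs with CG² = 1/2: (-1/2,-5/2): +√(1/2); (-5/2,-1/2): −√(1/2)

(-1/2,-5/2): +√(1/2); (-5/2,-1/2): −√(1/2)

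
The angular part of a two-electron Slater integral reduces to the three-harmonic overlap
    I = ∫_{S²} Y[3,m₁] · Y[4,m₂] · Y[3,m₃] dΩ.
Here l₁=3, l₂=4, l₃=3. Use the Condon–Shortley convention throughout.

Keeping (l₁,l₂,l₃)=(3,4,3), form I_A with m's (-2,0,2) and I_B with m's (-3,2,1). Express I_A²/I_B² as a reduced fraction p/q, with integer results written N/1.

49/54

Shared (l₁,l₂,l₃)=(3,4,3): N and (l;000)² cancel in I_A²/I_B².
A: Δ = 4!·2!·4!/11! = 1/34650; Racah Σ t=3..4: t=3:−1/72 t=4:+1/576 = -7/576; ⇒ 3j(3 4 3; -2 0 2)² = 7/198, sgn +1
B: Δ = 4!·2!·4!/11! = 1/34650; Racah Σ t=4..4: t=4:+1/192 = 1/192; ⇒ 3j(3 4 3; -3 2 1)² = 3/77, sgn +1
I_A²/I_B² = (7/198)/(3/77) = 49/54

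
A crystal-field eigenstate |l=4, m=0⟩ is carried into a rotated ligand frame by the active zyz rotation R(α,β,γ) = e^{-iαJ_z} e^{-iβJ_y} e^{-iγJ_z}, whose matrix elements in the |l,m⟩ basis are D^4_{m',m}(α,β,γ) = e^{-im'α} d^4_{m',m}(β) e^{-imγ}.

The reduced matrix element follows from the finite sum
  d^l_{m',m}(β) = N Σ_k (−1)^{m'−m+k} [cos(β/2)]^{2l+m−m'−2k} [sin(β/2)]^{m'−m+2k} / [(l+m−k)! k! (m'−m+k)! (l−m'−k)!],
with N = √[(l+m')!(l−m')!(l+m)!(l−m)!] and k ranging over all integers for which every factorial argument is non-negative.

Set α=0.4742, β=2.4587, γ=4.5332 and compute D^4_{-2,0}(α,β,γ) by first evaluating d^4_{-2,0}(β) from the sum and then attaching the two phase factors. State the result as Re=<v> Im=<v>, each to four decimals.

Re=0.2948 Im=0.4109

First d^4_{-2,0}(β=2.4587), then the phase factors e^{-i(-2)α} and e^{-i(0)γ}:
Half-angle: c=0.334850, s=0.942271. N=√(2·720·24·24)=910.735966
k∈{2,3,4} keeps every argument non-negative
  k=2: (−1)^0·910.7360/(96)·0.3349^6·0.9423^2 = +0.011873
  k=3: (−1)^1·910.7360/(36)·0.3349^4·0.9423^4 = -0.250724
  k=4: (−1)^2·910.7360/(96)·0.3349^2·0.9423^6 = +0.744524
d^4_{-2,0}(2.4587) = +0.011873 -0.250724 +0.744524 = +0.505673
D = (+0.582984+0.812484i)·(+0.505673)·(+1.000000+0.000000i) = +0.294799+0.410851i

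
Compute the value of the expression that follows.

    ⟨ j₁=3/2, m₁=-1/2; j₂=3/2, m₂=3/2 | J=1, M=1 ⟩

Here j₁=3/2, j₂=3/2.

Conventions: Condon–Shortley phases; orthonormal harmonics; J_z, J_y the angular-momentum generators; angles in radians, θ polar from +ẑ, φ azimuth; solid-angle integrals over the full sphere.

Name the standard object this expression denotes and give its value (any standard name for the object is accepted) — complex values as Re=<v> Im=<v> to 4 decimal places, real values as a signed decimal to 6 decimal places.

This is a Clebsch–Gordan (vector-coupling) coefficient.
triangle: 2!×1!×1!/5! = 2/120
(j±m)!: 1!×2!×3!×0!×2!×0! = 24
prefactor² = (2J+1)×Δ×N² = 6/5
  k=2: +1/(2!×0!×0!×1!×1!×0!) = 1/2
Σ = 1/2  ⇒  CG² = 6/5×(1/2)² = 3/10
CG = +√(3/10) = +0.547723

Clebsch–Gordan coefficient, +√(3/10) ≈ +0.547723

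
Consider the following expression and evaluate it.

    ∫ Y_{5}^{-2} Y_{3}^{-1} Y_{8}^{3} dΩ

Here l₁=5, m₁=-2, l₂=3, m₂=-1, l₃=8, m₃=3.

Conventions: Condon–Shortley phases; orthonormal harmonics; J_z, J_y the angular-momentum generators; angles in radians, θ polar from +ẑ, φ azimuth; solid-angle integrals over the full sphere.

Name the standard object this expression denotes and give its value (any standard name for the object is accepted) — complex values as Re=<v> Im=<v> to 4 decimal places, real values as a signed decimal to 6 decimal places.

Gaunt coefficient, -0.241178

This is a Gaunt coefficient — the integral of a triple product of spherical harmonics over the sphere.
m-sum 0 ✓  L=16 even ✓  2≤8≤8 ✓
Π(2lᵢ+1) = 11×7×17 = 1309
triangle coeff Δ(5,3,8) = 1/136136
Σ_t [0,0]: t=0:+1/518400 = 1/518400
(3j)²=56/2431 [(5 3 8; 0 0 0)], sign=+1
Σ_t [0,0]: t=0:+1/1451520 = 1/1451520
(3j)²=75/3094 [(5 3 8; -2 -1 3)], sign=-1
⇒ 4πI² = 2100/2873
I = (-1)√(2100/2873/(4π)) = -0.24117756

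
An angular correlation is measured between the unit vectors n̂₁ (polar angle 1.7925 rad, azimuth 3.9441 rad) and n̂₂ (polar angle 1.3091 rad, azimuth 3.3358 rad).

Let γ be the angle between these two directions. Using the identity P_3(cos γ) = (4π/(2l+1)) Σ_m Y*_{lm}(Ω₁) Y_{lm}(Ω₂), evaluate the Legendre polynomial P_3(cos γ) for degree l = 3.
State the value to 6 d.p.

-0.155433

Addition theorem: P_3(cos γ) = (4π/7) Σ_m Y*_{lm}(Ω₁) Y_{lm}(Ω₂), m = −3…3:
  [-3]  conj(Y_{3,-3})(Ω₁) = +0.287576-0.259473i ; Y_{3,-3}(Ω₂) = -0.314004+0.206904i ; Δ = -0.036614+0.140976i
  [-2]  conj(Y_{3,-2})(Ω₁) = +0.007317-0.213735i ; Y_{3,-2}(Ω₂) = +0.228332-0.093434i ; Δ = -0.018300-0.049486i
  [-1]  conj(Y_{3,-1})(Ω₁) = +0.166117+0.171901i ; Y_{3,-1}(Ω₂) = +0.203793-0.040083i ; Δ = +0.040744+0.028374i
  [+0]  conj(Y_{3,0})(Ω₁) = +0.226337-0.000000i ; Y_{3,0}(Ω₂) = -0.257331+0.000000i ; Δ = -0.058244+0.000000i
  [+1]  conj(Y_{3,1})(Ω₁) = -0.166117+0.171901i ; Y_{3,1}(Ω₂) = -0.203793-0.040083i ; Δ = +0.040744-0.028374i
  [+2]  conj(Y_{3,2})(Ω₁) = +0.007317+0.213735i ; Y_{3,2}(Ω₂) = +0.228332+0.093434i ; Δ = -0.018300+0.049486i
  [+3]  conj(Y_{3,3})(Ω₁) = -0.287576-0.259473i ; Y_{3,3}(Ω₂) = +0.314004+0.206904i ; Δ = -0.036614-0.140976i
Accumulated sum -0.086583+0.000000i; after 4π/(2l+1) scaling, -0.155433+0.000000i ⇒ P_3 = -0.155433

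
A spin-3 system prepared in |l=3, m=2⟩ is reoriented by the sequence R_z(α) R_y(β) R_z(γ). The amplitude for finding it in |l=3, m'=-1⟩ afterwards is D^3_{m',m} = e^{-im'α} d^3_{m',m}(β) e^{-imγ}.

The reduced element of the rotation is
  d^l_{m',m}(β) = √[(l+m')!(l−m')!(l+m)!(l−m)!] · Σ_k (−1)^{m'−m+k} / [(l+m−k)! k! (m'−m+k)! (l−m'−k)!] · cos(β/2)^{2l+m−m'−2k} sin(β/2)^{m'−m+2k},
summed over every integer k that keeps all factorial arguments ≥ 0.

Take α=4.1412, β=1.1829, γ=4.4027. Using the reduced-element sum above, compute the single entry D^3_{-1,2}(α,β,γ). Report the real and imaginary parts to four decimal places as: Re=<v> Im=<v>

Re=-0.0234 Im=0.4851

Split into d^3_{-1,2}(β=1.1829) × two z-phases.
With c≡cos(β/2)=0.830133 and s≡sin(β/2)=0.557565, N=[2·24·120·1]^{1/2}=75.894664
The bounds max(0,m−m')=3 and min(l+m,l−m')=4 give 2 terms
  k=3: (−1)^0·75.8947/(12)·0.8301^3·0.5576^3 = +0.627134
  k=4: (−1)^1·75.8947/(24)·0.8301^1·0.5576^5 = -0.141458
d^3_{-1,2}(1.1829) = +0.627134 -0.141458 = +0.485676
Phases: e^{-i·(-1)·4.1412}=-0.540633-0.841259i, e^{-i·(2)·4.4027}=-0.814240-0.580529i ⇒ D=-0.023395+0.485113i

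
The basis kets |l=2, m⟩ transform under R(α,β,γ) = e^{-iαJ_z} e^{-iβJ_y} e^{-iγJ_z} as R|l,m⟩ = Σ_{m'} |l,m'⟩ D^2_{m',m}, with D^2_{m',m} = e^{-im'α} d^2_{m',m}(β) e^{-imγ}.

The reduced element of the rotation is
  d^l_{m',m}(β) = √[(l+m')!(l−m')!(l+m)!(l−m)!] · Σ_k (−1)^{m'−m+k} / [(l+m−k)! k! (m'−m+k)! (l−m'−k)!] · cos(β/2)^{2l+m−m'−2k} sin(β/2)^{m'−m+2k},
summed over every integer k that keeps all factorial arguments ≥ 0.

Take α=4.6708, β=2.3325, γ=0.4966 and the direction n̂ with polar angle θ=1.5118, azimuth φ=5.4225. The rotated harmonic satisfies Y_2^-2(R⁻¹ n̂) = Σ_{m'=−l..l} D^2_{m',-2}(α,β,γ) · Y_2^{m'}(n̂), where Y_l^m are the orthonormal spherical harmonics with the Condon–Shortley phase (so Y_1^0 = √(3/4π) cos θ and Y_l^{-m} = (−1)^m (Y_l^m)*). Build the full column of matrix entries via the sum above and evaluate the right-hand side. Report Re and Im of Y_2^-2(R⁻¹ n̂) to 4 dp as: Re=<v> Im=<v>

Need the full column D^2_{m',-2} for m'=−2..2 at α=4.6708, β=2.3325, γ=0.4966.
cos(β/2)=0.393602, sin(β/2)=0.919281
d^2_{-2,-2}: single k=0 term ⇒ +0.024001;  D = -0.014730-0.018949i
d^2_{-1,-2}: single k=0 term ⇒ -0.112111;  D = -0.091298+0.065066i
d^2_{0,-2}: single k=0 term ⇒ +0.320691;  D = +0.175101+0.268667i
d^2_{1,-2}: single k=0 term ⇒ -0.611550;  D = +0.525783-0.312323i
d^2_{2,-2}: single k=0 term ⇒ +0.714156;  D = -0.338881-0.628632i
Y_2^{m'}(θ=1.5118,φ=5.4225) and Σ D·Y over m':
  (-0.0147-0.0189i)·(-0.0577+0.3806i)  (-0.0913+0.0651i)·(+0.0296+0.0345i)  (+0.1751+0.2687i)·(-0.3121+0.0000i)  (+0.5258-0.3123i)·(-0.0296+0.0345i)  (-0.3389-0.6286i)·(-0.0577-0.3806i)
Y_2^-2(R⁻¹ n̂) = -0.276029+0.103074i

Re=-0.2760 Im=0.1031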